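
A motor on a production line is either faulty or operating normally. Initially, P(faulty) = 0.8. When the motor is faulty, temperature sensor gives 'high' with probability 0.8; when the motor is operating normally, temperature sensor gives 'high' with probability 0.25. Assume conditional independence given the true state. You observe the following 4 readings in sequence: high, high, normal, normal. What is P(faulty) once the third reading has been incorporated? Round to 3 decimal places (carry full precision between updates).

After 'high': P(faulty) = 0.8·0.8000 / (0.8·0.8000 + 0.25·0.2000) ≈ 0.9275
After 'high': P(faulty) = 0.8·0.9275 / (0.8·0.9275 + 0.25·0.0725) ≈ 0.9762
After 'normal': P(faulty) = 0.2·0.9762 / (0.2·0.9762 + 0.75·0.0238) ≈ 0.9161

0.916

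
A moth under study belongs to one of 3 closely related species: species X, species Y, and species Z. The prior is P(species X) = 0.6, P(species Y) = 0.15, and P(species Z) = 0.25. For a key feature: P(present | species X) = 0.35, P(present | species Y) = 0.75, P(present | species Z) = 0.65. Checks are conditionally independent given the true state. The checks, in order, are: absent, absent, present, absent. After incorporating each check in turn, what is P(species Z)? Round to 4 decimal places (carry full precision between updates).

Each posterior becomes the prior for the next update.
After 'absent': normaliser = 0.65·0.6000 + 0.25·0.1500 + 0.35·0.2500; P(species X) ≈ 0.7573, P(species Y) ≈ 0.0728, P(species Z) ≈ 0.1699
After 'absent': normaliser = 0.65·0.7573 + 0.25·0.0728 + 0.35·0.1699; P(species X) ≈ 0.8637, P(species Y) ≈ 0.0319, P(species Z) ≈ 0.1043
After 'present': normaliser = 0.35·0.8637 + 0.75·0.0319 + 0.65·0.1043; P(species X) ≈ 0.7671, P(species Y) ≈ 0.0608, P(species Z) ≈ 0.1721
After 'absent': normaliser = 0.65·0.7671 + 0.25·0.0608 + 0.35·0.1721; P(species X) ≈ 0.8686, P(species Y) ≈ 0.0265, P(species Z) ≈ 0.1049

0.1049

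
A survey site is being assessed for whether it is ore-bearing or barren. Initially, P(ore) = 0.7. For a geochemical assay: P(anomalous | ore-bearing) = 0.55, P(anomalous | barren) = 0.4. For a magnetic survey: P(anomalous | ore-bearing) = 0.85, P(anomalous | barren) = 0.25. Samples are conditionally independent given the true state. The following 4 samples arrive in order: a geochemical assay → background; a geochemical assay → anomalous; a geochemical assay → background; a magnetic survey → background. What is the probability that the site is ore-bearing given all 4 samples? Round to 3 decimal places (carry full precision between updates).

After a geochemical assay='background': P(ore) = 0.45·0.7000 / (0.45·0.7000 + 0.6·0.3000) ≈ 0.6364
After a geochemical assay='anomalous': P(ore) = 0.55·0.6364 / (0.55·0.6364 + 0.4·0.3636) ≈ 0.7064
After a geochemical assay='background': P(ore) = 0.45·0.7064 / (0.45·0.7064 + 0.6·0.2936) ≈ 0.6435
After a magnetic survey='background': P(ore) = 0.15·0.6435 / (0.15·0.6435 + 0.75·0.3565) ≈ 0.2652

0.265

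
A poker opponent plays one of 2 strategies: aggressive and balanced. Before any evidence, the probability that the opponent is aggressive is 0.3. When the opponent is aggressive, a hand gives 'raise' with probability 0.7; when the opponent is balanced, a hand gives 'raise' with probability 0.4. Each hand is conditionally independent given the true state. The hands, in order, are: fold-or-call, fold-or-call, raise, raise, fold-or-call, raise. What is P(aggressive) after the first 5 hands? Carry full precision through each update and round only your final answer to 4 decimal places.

After 'fold-or-call': P(aggressive) = 0.3·0.3000 / (0.3·0.3000 + 0.6·0.7000) ≈ 0.1765
After 'fold-or-call': P(aggressive) = 0.3·0.1765 / (0.3·0.1765 + 0.6·0.8235) ≈ 0.0968
After 'raise': P(aggressive) = 0.7·0.0968 / (0.7·0.0968 + 0.4·0.9032) ≈ 0.1579
After 'raise': P(aggressive) = 0.7·0.1579 / (0.7·0.1579 + 0.4·0.8421) ≈ 0.2471
After 'fold-or-call': P(aggressive) = 0.3·0.2471 / (0.3·0.2471 + 0.6·0.7529) ≈ 0.1409

0.1409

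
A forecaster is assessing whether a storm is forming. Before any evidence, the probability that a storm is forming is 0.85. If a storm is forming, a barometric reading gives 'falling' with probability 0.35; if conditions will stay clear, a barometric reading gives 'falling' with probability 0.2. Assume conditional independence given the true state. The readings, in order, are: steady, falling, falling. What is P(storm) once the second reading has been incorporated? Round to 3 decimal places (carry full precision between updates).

0.890

Each posterior becomes the prior for the next update.
After 'steady': P(storm) = 0.65·0.8500 / (0.65·0.8500 + 0.8·0.1500) ≈ 0.8216
After 'falling': P(storm) = 0.35·0.8216 / (0.35·0.8216 + 0.2·0.1784) ≈ 0.8896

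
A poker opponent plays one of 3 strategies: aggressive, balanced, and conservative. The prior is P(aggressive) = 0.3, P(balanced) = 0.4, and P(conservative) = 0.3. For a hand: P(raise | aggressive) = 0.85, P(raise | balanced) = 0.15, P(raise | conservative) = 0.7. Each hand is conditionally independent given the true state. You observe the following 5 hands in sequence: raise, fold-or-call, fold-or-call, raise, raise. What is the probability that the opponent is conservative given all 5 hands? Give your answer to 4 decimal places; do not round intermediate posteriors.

After 'raise': normaliser = 0.85·0.3000 + 0.15·0.4000 + 0.7·0.3000; P(aggressive) ≈ 0.4857, P(balanced) ≈ 0.1143, P(conservative) ≈ 0.4000
After 'fold-or-call': normaliser = 0.15·0.4857 + 0.85·0.1143 + 0.3·0.4000; P(aggressive) ≈ 0.2512, P(balanced) ≈ 0.3350, P(conservative) ≈ 0.4138
After 'fold-or-call': normaliser = 0.15·0.2512 + 0.85·0.3350 + 0.3·0.4138; P(aggressive) ≈ 0.0844, P(balanced) ≈ 0.6376, P(conservative) ≈ 0.2780
After 'raise': normaliser = 0.85·0.0844 + 0.15·0.6376 + 0.7·0.2780; P(aggressive) ≈ 0.1982, P(balanced) ≈ 0.2642, P(conservative) ≈ 0.5376
After 'raise': normaliser = 0.85·0.1982 + 0.15·0.2642 + 0.7·0.5376; P(aggressive) ≈ 0.2882, P(balanced) ≈ 0.0678, P(conservative) ≈ 0.6439

0.6439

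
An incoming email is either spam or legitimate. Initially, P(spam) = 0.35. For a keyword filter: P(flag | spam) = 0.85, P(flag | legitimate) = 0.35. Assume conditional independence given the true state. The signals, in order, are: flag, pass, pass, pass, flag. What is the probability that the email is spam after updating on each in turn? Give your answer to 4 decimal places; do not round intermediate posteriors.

Each posterior becomes the prior for the next update.
After 'flag': P(spam) = 0.85·0.3500 / (0.85·0.3500 + 0.35·0.6500) ≈ 0.5667
After 'pass': P(spam) = 0.15·0.5667 / (0.15·0.5667 + 0.65·0.4333) ≈ 0.2318
After 'pass': P(spam) = 0.15·0.2318 / (0.15·0.2318 + 0.65·0.7682) ≈ 0.0651
After 'pass': P(spam) = 0.15·0.0651 / (0.15·0.0651 + 0.65·0.9349) ≈ 0.0158
After 'flag': P(spam) = 0.85·0.0158 / (0.85·0.0158 + 0.35·0.9842) ≈ 0.0376

0.0376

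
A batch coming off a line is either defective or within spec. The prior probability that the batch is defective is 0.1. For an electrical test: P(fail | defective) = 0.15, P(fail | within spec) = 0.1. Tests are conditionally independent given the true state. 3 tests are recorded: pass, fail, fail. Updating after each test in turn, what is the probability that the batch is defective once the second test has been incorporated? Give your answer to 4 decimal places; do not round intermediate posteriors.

After 'pass': P(defective) = 0.85·0.1000 / (0.85·0.1000 + 0.9·0.9000) ≈ 0.0950
After 'fail': P(defective) = 0.15·0.0950 / (0.15·0.0950 + 0.1·0.9050) ≈ 0.1360

0.1360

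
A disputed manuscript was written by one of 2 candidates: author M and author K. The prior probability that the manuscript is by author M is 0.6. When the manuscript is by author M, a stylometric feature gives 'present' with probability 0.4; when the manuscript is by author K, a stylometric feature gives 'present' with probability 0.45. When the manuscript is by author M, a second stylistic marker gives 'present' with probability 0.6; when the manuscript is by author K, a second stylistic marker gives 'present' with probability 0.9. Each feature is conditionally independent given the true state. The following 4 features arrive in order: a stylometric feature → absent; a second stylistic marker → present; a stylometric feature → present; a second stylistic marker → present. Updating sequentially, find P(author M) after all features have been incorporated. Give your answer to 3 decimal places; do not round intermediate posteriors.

After a stylometric feature='absent': P(author M) = 0.6·0.6000 / (0.6·0.6000 + 0.55·0.4000) ≈ 0.6207
After a second stylistic marker='present': P(author M) = 0.6·0.6207 / (0.6·0.6207 + 0.9·0.3793) ≈ 0.5217
After a stylometric feature='present': P(author M) = 0.4·0.5217 / (0.4·0.5217 + 0.45·0.4783) ≈ 0.4923
After a second stylistic marker='present': P(author M) = 0.6·0.4923 / (0.6·0.4923 + 0.9·0.5077) ≈ 0.3926

0.393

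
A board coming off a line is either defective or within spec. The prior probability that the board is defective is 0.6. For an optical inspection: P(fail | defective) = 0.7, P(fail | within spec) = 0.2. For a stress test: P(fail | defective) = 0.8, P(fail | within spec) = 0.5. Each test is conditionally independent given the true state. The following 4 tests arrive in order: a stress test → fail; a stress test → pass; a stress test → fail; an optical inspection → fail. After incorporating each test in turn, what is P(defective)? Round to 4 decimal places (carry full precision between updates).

After a stress test='fail': P(defective) = 0.8·0.6000 / (0.8·0.6000 + 0.5·0.4000) ≈ 0.7059
After a stress test='pass': P(defective) = 0.2·0.7059 / (0.2·0.7059 + 0.5·0.2941) ≈ 0.4898
After a stress test='fail': P(defective) = 0.8·0.4898 / (0.8·0.4898 + 0.5·0.5102) ≈ 0.6057
After an optical inspection='fail': P(defective) = 0.7·0.6057 / (0.7·0.6057 + 0.2·0.3943) ≈ 0.8432

0.8432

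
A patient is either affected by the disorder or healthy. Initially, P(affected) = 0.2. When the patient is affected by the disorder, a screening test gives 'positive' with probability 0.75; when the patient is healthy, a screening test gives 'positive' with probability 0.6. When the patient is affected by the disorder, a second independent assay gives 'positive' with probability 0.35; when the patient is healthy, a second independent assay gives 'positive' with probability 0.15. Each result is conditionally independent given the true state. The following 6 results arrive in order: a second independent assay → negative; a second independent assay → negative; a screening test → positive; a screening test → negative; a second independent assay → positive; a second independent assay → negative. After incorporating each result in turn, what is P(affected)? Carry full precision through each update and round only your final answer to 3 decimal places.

After a second independent assay='negative': P(affected) = 0.65·0.2000 / (0.65·0.2000 + 0.85·0.8000) ≈ 0.1605
After a second independent assay='negative': P(affected) = 0.65·0.1605 / (0.65·0.1605 + 0.85·0.8395) ≈ 0.1275
After a screening test='positive': P(affected) = 0.75·0.1275 / (0.75·0.1275 + 0.6·0.8725) ≈ 0.1545
After a screening test='negative': P(affected) = 0.25·0.1545 / (0.25·0.1545 + 0.4·0.8455) ≈ 0.1025
After a second independent assay='positive': P(affected) = 0.35·0.1025 / (0.35·0.1025 + 0.15·0.8975) ≈ 0.2104
After a second independent assay='negative': P(affected) = 0.65·0.2104 / (0.65·0.2104 + 0.85·0.7896) ≈ 0.1693

0.169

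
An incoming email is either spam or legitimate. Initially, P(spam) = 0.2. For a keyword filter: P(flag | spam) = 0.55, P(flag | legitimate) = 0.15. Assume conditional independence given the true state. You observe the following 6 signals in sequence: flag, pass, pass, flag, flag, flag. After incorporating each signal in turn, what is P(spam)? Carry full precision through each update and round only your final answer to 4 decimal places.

0.9268

After 'flag': P(spam) = 0.55·0.2000 / (0.55·0.2000 + 0.15·0.8000) ≈ 0.4783
After 'pass': P(spam) = 0.45·0.4783 / (0.45·0.4783 + 0.85·0.5217) ≈ 0.3267
After 'pass': P(spam) = 0.45·0.3267 / (0.45·0.3267 + 0.85·0.6733) ≈ 0.2044
After 'flag': P(spam) = 0.55·0.2044 / (0.55·0.2044 + 0.15·0.7956) ≈ 0.4851
After 'flag': P(spam) = 0.55·0.4851 / (0.55·0.4851 + 0.15·0.5149) ≈ 0.7755
After 'flag': P(spam) = 0.55·0.7755 / (0.55·0.7755 + 0.15·0.2245) ≈ 0.9268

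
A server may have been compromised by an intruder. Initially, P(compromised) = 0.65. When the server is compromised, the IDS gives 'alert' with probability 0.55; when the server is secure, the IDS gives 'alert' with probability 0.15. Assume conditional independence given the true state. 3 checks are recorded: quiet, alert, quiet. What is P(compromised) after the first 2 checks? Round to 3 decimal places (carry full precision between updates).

Each posterior becomes the prior for the next update.
After 'quiet': P(compromised) = 0.45·0.6500 / (0.45·0.6500 + 0.85·0.3500) ≈ 0.4958
After 'alert': P(compromised) = 0.55·0.4958 / (0.55·0.4958 + 0.15·0.5042) ≈ 0.7828

0.783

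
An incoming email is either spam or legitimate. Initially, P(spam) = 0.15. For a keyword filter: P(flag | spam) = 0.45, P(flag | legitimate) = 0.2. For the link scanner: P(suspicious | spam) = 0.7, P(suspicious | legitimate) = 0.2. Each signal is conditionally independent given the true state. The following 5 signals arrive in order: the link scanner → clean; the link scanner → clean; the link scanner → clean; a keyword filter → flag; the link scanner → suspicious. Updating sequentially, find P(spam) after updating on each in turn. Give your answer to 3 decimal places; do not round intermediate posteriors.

0.068

Apply Bayes' rule sequentially, carrying P(spam) forward.
After the link scanner='clean': P(spam) = 0.3·0.1500 / (0.3·0.1500 + 0.8·0.8500) ≈ 0.0621
After the link scanner='clean': P(spam) = 0.3·0.0621 / (0.3·0.0621 + 0.8·0.9379) ≈ 0.0242
After the link scanner='clean': P(spam) = 0.3·0.0242 / (0.3·0.0242 + 0.8·0.9758) ≈ 0.0092
After a keyword filter='flag': P(spam) = 0.45·0.0092 / (0.45·0.0092 + 0.2·0.9908) ≈ 0.0205
After the link scanner='suspicious': P(spam) = 0.7·0.0205 / (0.7·0.0205 + 0.2·0.9795) ≈ 0.0683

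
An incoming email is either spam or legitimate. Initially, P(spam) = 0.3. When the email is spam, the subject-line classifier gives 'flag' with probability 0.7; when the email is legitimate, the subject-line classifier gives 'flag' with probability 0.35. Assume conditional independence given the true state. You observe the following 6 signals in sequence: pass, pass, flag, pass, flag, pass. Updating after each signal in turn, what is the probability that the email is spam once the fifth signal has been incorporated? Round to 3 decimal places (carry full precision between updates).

Apply Bayes' rule sequentially, carrying P(spam) forward.
After 'pass': P(spam) = 0.3·0.3000 / (0.3·0.3000 + 0.65·0.7000) ≈ 0.1651
After 'pass': P(spam) = 0.3·0.1651 / (0.3·0.1651 + 0.65·0.8349) ≈ 0.0837
After 'flag': P(spam) = 0.7·0.0837 / (0.7·0.0837 + 0.35·0.9163) ≈ 0.1544
After 'pass': P(spam) = 0.3·0.1544 / (0.3·0.1544 + 0.65·0.8456) ≈ 0.0777
After 'flag': P(spam) = 0.7·0.0777 / (0.7·0.0777 + 0.35·0.9223) ≈ 0.1442

0.144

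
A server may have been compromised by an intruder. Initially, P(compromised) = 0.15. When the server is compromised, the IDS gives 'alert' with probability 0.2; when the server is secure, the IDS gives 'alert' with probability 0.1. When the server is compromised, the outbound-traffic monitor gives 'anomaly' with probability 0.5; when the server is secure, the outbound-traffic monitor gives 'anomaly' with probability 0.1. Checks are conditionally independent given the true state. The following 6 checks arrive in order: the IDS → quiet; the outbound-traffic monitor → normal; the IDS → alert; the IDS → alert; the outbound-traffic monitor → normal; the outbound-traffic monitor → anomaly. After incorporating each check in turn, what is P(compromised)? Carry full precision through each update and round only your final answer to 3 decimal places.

Each posterior becomes the prior for the next update.
After the IDS='quiet': P(compromised) = 0.8·0.1500 / (0.8·0.1500 + 0.9·0.8500) ≈ 0.1356
After the outbound-traffic monitor='normal': P(compromised) = 0.5·0.1356 / (0.5·0.1356 + 0.9·0.8644) ≈ 0.0802
After the IDS='alert': P(compromised) = 0.2·0.0802 / (0.2·0.0802 + 0.1·0.9198) ≈ 0.1484
After the IDS='alert': P(compromised) = 0.2·0.1484 / (0.2·0.1484 + 0.1·0.8516) ≈ 0.2585
After the outbound-traffic monitor='normal': P(compromised) = 0.5·0.2585 / (0.5·0.2585 + 0.9·0.7415) ≈ 0.1622
After the outbound-traffic monitor='anomaly': P(compromised) = 0.5·0.1622 / (0.5·0.1622 + 0.1·0.8378) ≈ 0.4919

0.492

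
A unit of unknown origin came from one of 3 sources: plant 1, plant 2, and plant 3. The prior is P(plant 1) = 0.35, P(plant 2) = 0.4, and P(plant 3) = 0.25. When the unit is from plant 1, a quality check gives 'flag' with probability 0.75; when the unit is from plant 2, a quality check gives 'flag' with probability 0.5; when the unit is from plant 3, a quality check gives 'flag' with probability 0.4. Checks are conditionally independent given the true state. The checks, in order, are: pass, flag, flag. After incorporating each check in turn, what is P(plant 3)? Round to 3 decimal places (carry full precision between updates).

0.195

After 'pass': normaliser = 0.25·0.3500 + 0.5·0.4000 + 0.6·0.2500; P(plant 1) ≈ 0.2000, P(plant 2) ≈ 0.4571, P(plant 3) ≈ 0.3429
After 'flag': normaliser = 0.75·0.2000 + 0.5·0.4571 + 0.4·0.3429; P(plant 1) ≈ 0.2909, P(plant 2) ≈ 0.4432, P(plant 3) ≈ 0.2659
After 'flag': normaliser = 0.75·0.2909 + 0.5·0.4432 + 0.4·0.2659; P(plant 1) ≈ 0.3994, P(plant 2) ≈ 0.4058, P(plant 3) ≈ 0.1948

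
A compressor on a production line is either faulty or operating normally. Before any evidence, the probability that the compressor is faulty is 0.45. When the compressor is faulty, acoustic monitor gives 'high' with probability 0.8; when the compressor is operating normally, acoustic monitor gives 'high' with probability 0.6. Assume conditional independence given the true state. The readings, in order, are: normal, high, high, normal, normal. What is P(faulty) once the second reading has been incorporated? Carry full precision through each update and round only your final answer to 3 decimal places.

0.353

After 'normal': P(faulty) = 0.2·0.4500 / (0.2·0.4500 + 0.4·0.5500) ≈ 0.2903
After 'high': P(faulty) = 0.8·0.2903 / (0.8·0.2903 + 0.6·0.7097) ≈ 0.3529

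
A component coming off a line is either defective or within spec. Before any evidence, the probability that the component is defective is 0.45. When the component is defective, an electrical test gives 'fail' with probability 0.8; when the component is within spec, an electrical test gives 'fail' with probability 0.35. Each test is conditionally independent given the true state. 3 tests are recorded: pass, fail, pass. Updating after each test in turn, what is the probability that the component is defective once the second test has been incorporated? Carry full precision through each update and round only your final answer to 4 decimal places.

After 'pass': P(defective) = 0.2·0.4500 / (0.2·0.4500 + 0.65·0.5500) ≈ 0.2011
After 'fail': P(defective) = 0.8·0.2011 / (0.8·0.2011 + 0.35·0.7989) ≈ 0.3653

0.3653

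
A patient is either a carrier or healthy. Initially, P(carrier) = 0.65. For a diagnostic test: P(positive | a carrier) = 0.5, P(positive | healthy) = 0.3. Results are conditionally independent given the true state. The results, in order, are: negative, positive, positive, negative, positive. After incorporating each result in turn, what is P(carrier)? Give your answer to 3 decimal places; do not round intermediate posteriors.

After 'negative': P(carrier) = 0.5·0.6500 / (0.5·0.6500 + 0.7·0.3500) ≈ 0.5702
After 'positive': P(carrier) = 0.5·0.5702 / (0.5·0.5702 + 0.3·0.4298) ≈ 0.6886
After 'positive': P(carrier) = 0.5·0.6886 / (0.5·0.6886 + 0.3·0.3114) ≈ 0.7865
After 'negative': P(carrier) = 0.5·0.7865 / (0.5·0.7865 + 0.7·0.2135) ≈ 0.7247
After 'positive': P(carrier) = 0.5·0.7247 / (0.5·0.7247 + 0.3·0.2753) ≈ 0.8144

0.814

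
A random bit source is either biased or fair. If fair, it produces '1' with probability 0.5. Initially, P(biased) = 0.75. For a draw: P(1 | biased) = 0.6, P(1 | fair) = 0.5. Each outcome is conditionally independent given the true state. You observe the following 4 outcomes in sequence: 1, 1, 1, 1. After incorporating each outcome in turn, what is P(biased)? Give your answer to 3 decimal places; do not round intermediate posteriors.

Each posterior becomes the prior for the next update.
After '1': P(biased) = 0.6·0.7500 / (0.6·0.7500 + 0.5·0.2500) ≈ 0.7826
After '1': P(biased) = 0.6·0.7826 / (0.6·0.7826 + 0.5·0.2174) ≈ 0.8120
After '1': P(biased) = 0.6·0.8120 / (0.6·0.8120 + 0.5·0.1880) ≈ 0.8383
After '1': P(biased) = 0.6·0.8383 / (0.6·0.8383 + 0.5·0.1617) ≈ 0.8615

0.862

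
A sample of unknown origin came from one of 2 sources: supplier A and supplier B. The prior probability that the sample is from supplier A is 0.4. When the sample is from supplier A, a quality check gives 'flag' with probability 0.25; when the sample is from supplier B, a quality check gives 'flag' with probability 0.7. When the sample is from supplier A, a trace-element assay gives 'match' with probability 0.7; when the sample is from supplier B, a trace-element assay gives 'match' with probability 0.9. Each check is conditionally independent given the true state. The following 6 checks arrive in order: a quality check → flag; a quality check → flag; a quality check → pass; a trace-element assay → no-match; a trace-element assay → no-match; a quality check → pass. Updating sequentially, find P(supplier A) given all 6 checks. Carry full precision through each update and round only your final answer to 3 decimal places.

0.827

Apply Bayes' rule sequentially, carrying P(supplier A) forward.
After a quality check='flag': P(supplier A) = 0.25·0.4000 / (0.25·0.4000 + 0.7·0.6000) ≈ 0.1923
After a quality check='flag': P(supplier A) = 0.25·0.1923 / (0.25·0.1923 + 0.7·0.8077) ≈ 0.0784
After a quality check='pass': P(supplier A) = 0.75·0.0784 / (0.75·0.0784 + 0.3·0.9216) ≈ 0.1753
After a trace-element assay='no-match': P(supplier A) = 0.3·0.1753 / (0.3·0.1753 + 0.1·0.8247) ≈ 0.3894
After a trace-element assay='no-match': P(supplier A) = 0.3·0.3894 / (0.3·0.3894 + 0.1·0.6106) ≈ 0.6567
After a quality check='pass': P(supplier A) = 0.75·0.6567 / (0.75·0.6567 + 0.3·0.3433) ≈ 0.8271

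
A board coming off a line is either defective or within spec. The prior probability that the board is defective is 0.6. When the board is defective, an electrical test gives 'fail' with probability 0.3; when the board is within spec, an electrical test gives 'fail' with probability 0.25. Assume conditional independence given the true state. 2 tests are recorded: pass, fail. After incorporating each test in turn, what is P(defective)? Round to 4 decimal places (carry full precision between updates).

Each posterior becomes the prior for the next update.
After 'pass': P(defective) = 0.7·0.6000 / (0.7·0.6000 + 0.75·0.4000) ≈ 0.5833
After 'fail': P(defective) = 0.3·0.5833 / (0.3·0.5833 + 0.25·0.4167) ≈ 0.6269

0.6269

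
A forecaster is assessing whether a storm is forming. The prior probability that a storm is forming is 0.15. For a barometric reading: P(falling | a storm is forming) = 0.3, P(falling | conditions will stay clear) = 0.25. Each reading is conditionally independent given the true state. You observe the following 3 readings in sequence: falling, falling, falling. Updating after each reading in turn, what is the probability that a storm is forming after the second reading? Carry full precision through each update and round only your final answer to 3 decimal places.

0.203

After 'falling': P(storm) = 0.3·0.1500 / (0.3·0.1500 + 0.25·0.8500) ≈ 0.1748
After 'falling': P(storm) = 0.3·0.1748 / (0.3·0.1748 + 0.25·0.8252) ≈ 0.2026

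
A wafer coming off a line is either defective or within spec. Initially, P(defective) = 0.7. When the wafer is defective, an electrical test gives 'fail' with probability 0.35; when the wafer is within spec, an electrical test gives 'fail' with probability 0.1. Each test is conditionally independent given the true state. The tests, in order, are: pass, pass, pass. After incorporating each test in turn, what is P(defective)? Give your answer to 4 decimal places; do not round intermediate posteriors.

0.4678

After 'pass': P(defective) = 0.65·0.7000 / (0.65·0.7000 + 0.9·0.3000) ≈ 0.6276
After 'pass': P(defective) = 0.65·0.6276 / (0.65·0.6276 + 0.9·0.3724) ≈ 0.5490
After 'pass': P(defective) = 0.65·0.5490 / (0.65·0.5490 + 0.9·0.4510) ≈ 0.4678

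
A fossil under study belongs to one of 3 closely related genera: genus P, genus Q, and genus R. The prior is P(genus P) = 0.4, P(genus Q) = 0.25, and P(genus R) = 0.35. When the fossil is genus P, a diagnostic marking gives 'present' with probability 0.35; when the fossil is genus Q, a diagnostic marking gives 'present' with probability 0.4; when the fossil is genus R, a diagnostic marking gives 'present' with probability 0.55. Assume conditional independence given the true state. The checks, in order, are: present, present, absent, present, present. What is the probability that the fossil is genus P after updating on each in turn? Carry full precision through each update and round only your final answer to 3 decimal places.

0.176

Apply Bayes' rule sequentially, carrying P(genus P) forward.
After 'present': normaliser = 0.35·0.4000 + 0.4·0.2500 + 0.55·0.3500; P(genus P) ≈ 0.3237, P(genus Q) ≈ 0.2312, P(genus R) ≈ 0.4451
After 'present': normaliser = 0.35·0.3237 + 0.4·0.2312 + 0.55·0.4451; P(genus P) ≈ 0.2514, P(genus Q) ≈ 0.2053, P(genus R) ≈ 0.5433
After 'absent': normaliser = 0.65·0.2514 + 0.6·0.2053 + 0.45·0.5433; P(genus P) ≈ 0.3077, P(genus Q) ≈ 0.2319, P(genus R) ≈ 0.4604
After 'present': normaliser = 0.35·0.3077 + 0.4·0.2319 + 0.55·0.4604; P(genus P) ≈ 0.2374, P(genus Q) ≈ 0.2045, P(genus R) ≈ 0.5581
After 'present': normaliser = 0.35·0.2374 + 0.4·0.2045 + 0.55·0.5581; P(genus P) ≈ 0.1761, P(genus Q) ≈ 0.1733, P(genus R) ≈ 0.6506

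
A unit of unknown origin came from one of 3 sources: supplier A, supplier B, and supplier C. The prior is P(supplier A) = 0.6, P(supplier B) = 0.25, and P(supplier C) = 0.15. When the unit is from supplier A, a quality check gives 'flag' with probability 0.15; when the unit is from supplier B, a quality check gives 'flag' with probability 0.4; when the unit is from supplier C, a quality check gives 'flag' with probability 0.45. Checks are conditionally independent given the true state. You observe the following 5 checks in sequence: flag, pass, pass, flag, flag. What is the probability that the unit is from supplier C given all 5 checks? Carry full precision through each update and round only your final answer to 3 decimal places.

0.364

Apply Bayes' rule sequentially, carrying P(supplier C) forward.
After 'flag': normaliser = 0.15·0.6000 + 0.4·0.2500 + 0.45·0.1500; P(supplier A) ≈ 0.3495, P(supplier B) ≈ 0.3883, P(supplier C) ≈ 0.2621
After 'pass': normaliser = 0.85·0.3495 + 0.6·0.3883 + 0.55·0.2621; P(supplier A) ≈ 0.4406, P(supplier B) ≈ 0.3456, P(supplier C) ≈ 0.2138
After 'pass': normaliser = 0.85·0.4406 + 0.6·0.3456 + 0.55·0.2138; P(supplier A) ≈ 0.5354, P(supplier B) ≈ 0.2964, P(supplier C) ≈ 0.1681
After 'flag': normaliser = 0.15·0.5354 + 0.4·0.2964 + 0.45·0.1681; P(supplier A) ≈ 0.2925, P(supplier B) ≈ 0.4319, P(supplier C) ≈ 0.2756
After 'flag': normaliser = 0.15·0.2925 + 0.4·0.4319 + 0.45·0.2756; P(supplier A) ≈ 0.1288, P(supplier B) ≈ 0.5071, P(supplier C) ≈ 0.3640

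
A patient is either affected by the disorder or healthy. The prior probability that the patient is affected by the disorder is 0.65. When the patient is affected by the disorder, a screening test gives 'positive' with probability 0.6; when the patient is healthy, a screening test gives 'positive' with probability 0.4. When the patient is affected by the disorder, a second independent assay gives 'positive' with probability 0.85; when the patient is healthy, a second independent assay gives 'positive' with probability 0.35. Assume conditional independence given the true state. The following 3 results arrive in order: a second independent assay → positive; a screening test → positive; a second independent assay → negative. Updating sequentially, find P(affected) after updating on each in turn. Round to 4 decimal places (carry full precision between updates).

0.6096

After a second independent assay='positive': P(affected) = 0.85·0.6500 / (0.85·0.6500 + 0.35·0.3500) ≈ 0.8185
After a screening test='positive': P(affected) = 0.6·0.8185 / (0.6·0.8185 + 0.4·0.1815) ≈ 0.8712
After a second independent assay='negative': P(affected) = 0.15·0.8712 / (0.15·0.8712 + 0.65·0.1288) ≈ 0.6096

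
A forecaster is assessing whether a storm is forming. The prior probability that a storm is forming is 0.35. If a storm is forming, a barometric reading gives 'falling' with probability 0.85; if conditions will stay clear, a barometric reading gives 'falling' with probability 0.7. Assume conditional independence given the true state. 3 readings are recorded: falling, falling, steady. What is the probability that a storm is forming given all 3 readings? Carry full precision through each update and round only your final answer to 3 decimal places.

0.284

After 'falling': P(storm) = 0.85·0.3500 / (0.85·0.3500 + 0.7·0.6500) ≈ 0.3953
After 'falling': P(storm) = 0.85·0.3953 / (0.85·0.3953 + 0.7·0.6047) ≈ 0.4426
After 'steady': P(storm) = 0.15·0.4426 / (0.15·0.4426 + 0.3·0.5574) ≈ 0.2842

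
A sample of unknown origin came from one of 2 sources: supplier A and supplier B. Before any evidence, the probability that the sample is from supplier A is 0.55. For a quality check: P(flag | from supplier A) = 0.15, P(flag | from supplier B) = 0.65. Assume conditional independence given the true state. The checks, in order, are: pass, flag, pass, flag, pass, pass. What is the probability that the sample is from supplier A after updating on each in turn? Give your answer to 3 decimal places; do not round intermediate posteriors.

Apply Bayes' rule sequentially, carrying P(supplier A) forward.
After 'pass': P(supplier A) = 0.85·0.5500 / (0.85·0.5500 + 0.35·0.4500) ≈ 0.7480
After 'flag': P(supplier A) = 0.15·0.7480 / (0.15·0.7480 + 0.65·0.2520) ≈ 0.4065
After 'pass': P(supplier A) = 0.85·0.4065 / (0.85·0.4065 + 0.35·0.5935) ≈ 0.6246
After 'flag': P(supplier A) = 0.15·0.6246 / (0.15·0.6246 + 0.65·0.3754) ≈ 0.2774
After 'pass': P(supplier A) = 0.85·0.2774 / (0.85·0.2774 + 0.35·0.7226) ≈ 0.4825
After 'pass': P(supplier A) = 0.85·0.4825 / (0.85·0.4825 + 0.35·0.5175) ≈ 0.6936

0.694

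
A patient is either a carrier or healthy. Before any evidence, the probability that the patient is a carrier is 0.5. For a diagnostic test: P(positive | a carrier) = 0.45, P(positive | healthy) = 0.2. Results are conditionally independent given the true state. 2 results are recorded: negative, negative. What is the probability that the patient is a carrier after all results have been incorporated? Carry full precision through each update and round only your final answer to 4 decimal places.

0.3210

Each posterior becomes the prior for the next update.
After 'negative': P(carrier) = 0.55·0.5000 / (0.55·0.5000 + 0.8·0.5000) ≈ 0.4074
After 'negative': P(carrier) = 0.55·0.4074 / (0.55·0.4074 + 0.8·0.5926) ≈ 0.3210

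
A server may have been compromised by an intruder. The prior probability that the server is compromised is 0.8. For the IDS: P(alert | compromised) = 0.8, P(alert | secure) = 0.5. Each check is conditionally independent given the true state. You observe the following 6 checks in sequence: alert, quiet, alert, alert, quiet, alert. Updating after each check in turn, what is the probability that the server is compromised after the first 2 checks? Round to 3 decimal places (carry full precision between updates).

0.719

After 'alert': P(compromised) = 0.8·0.8000 / (0.8·0.8000 + 0.5·0.2000) ≈ 0.8649
After 'quiet': P(compromised) = 0.2·0.8649 / (0.2·0.8649 + 0.5·0.1351) ≈ 0.7191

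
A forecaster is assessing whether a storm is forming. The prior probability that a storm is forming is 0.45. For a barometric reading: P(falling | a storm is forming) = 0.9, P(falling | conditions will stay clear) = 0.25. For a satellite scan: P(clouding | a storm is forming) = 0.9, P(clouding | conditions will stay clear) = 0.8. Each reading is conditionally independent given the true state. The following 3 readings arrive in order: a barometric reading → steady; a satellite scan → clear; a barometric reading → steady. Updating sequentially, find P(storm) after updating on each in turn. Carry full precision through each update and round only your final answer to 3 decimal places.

0.007

After a barometric reading='steady': P(storm) = 0.1·0.4500 / (0.1·0.4500 + 0.75·0.5500) ≈ 0.0984
After a satellite scan='clear': P(storm) = 0.1·0.0984 / (0.1·0.0984 + 0.2·0.9016) ≈ 0.0517
After a barometric reading='steady': P(storm) = 0.1·0.0517 / (0.1·0.0517 + 0.75·0.9483) ≈ 0.0072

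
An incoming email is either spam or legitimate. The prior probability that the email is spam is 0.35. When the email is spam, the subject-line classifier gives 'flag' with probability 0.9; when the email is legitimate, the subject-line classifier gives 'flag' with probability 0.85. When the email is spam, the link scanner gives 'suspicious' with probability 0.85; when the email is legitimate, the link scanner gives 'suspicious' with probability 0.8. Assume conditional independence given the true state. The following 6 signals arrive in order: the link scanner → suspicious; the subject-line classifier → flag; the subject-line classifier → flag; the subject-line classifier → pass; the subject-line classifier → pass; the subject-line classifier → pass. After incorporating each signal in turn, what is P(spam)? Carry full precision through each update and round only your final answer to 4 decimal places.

After the link scanner='suspicious': P(spam) = 0.85·0.3500 / (0.85·0.3500 + 0.8·0.6500) ≈ 0.3639
After the subject-line classifier='flag': P(spam) = 0.9·0.3639 / (0.9·0.3639 + 0.85·0.6361) ≈ 0.3772
After the subject-line classifier='flag': P(spam) = 0.9·0.3772 / (0.9·0.3772 + 0.85·0.6228) ≈ 0.3908
After the subject-line classifier='pass': P(spam) = 0.1·0.3908 / (0.1·0.3908 + 0.15·0.6092) ≈ 0.2995
After the subject-line classifier='pass': P(spam) = 0.1·0.2995 / (0.1·0.2995 + 0.15·0.7005) ≈ 0.2218
After the subject-line classifier='pass': P(spam) = 0.1·0.2218 / (0.1·0.2218 + 0.15·0.7782) ≈ 0.1597

0.1597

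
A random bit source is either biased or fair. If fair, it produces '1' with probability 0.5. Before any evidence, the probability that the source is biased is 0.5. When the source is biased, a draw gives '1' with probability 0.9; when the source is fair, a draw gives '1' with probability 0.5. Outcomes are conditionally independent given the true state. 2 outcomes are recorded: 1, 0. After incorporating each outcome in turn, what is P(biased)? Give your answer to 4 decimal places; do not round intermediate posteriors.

0.2647

After '1': P(biased) = 0.9·0.5000 / (0.9·0.5000 + 0.5·0.5000) ≈ 0.6429
After '0': P(biased) = 0.1·0.6429 / (0.1·0.6429 + 0.5·0.3571) ≈ 0.2647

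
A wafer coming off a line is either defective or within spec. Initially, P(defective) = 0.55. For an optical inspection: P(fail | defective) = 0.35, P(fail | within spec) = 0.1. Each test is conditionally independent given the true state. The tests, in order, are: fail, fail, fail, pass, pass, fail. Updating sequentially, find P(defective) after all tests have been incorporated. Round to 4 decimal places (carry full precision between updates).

Apply Bayes' rule sequentially, carrying P(defective) forward.
After 'fail': P(defective) = 0.35·0.5500 / (0.35·0.5500 + 0.1·0.4500) ≈ 0.8105
After 'fail': P(defective) = 0.35·0.8105 / (0.35·0.8105 + 0.1·0.1895) ≈ 0.9374
After 'fail': P(defective) = 0.35·0.9374 / (0.35·0.9374 + 0.1·0.0626) ≈ 0.9813
After 'pass': P(defective) = 0.65·0.9813 / (0.65·0.9813 + 0.9·0.0187) ≈ 0.9743
After 'pass': P(defective) = 0.65·0.9743 / (0.65·0.9743 + 0.9·0.0257) ≈ 0.9647
After 'fail': P(defective) = 0.35·0.9647 / (0.35·0.9647 + 0.1·0.0353) ≈ 0.9897

0.9897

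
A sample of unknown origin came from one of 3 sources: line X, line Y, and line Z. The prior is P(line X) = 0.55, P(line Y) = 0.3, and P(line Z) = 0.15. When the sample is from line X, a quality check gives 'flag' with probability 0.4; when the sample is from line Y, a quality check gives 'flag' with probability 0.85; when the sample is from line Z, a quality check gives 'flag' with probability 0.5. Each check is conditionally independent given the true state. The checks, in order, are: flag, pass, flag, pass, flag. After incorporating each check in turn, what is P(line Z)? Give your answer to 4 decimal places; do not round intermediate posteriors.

After 'flag': normaliser = 0.4·0.5500 + 0.85·0.3000 + 0.5·0.1500; P(line X) ≈ 0.4000, P(line Y) ≈ 0.4636, P(line Z) ≈ 0.1364
After 'pass': normaliser = 0.6·0.4000 + 0.15·0.4636 + 0.5·0.1364; P(line X) ≈ 0.6354, P(line Y) ≈ 0.1841, P(line Z) ≈ 0.1805
After 'flag': normaliser = 0.4·0.6354 + 0.85·0.1841 + 0.5·0.1805; P(line X) ≈ 0.5074, P(line Y) ≈ 0.3124, P(line Z) ≈ 0.1802
After 'pass': normaliser = 0.6·0.5074 + 0.15·0.3124 + 0.5·0.1802; P(line X) ≈ 0.6897, P(line Y) ≈ 0.1062, P(line Z) ≈ 0.2041
After 'flag': normaliser = 0.4·0.6897 + 0.85·0.1062 + 0.5·0.2041; P(line X) ≈ 0.5893, P(line Y) ≈ 0.1928, P(line Z) ≈ 0.2180

0.2180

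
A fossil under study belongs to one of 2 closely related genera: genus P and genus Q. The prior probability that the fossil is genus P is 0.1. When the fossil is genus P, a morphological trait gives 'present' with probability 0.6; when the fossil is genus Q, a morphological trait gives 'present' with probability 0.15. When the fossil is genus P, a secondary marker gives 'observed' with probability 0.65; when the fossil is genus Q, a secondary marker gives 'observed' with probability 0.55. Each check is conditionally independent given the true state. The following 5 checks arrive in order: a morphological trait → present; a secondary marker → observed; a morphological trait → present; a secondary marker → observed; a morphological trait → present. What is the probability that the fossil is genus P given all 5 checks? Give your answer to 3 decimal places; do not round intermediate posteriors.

0.909

After a morphological trait='present': P(genus P) = 0.6·0.1000 / (0.6·0.1000 + 0.15·0.9000) ≈ 0.3077
After a secondary marker='observed': P(genus P) = 0.65·0.3077 / (0.65·0.3077 + 0.55·0.6923) ≈ 0.3444
After a morphological trait='present': P(genus P) = 0.6·0.3444 / (0.6·0.3444 + 0.15·0.6556) ≈ 0.6775
After a secondary marker='observed': P(genus P) = 0.65·0.6775 / (0.65·0.6775 + 0.55·0.3225) ≈ 0.7129
After a morphological trait='present': P(genus P) = 0.6·0.7129 / (0.6·0.7129 + 0.15·0.2871) ≈ 0.9085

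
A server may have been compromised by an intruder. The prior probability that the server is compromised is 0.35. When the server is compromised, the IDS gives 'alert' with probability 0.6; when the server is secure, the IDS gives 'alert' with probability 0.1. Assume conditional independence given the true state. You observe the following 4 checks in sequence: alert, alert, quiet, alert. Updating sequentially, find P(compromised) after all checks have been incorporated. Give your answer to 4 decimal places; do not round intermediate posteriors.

0.9810

Each posterior becomes the prior for the next update.
After 'alert': P(compromised) = 0.6·0.3500 / (0.6·0.3500 + 0.1·0.6500) ≈ 0.7636
After 'alert': P(compromised) = 0.6·0.7636 / (0.6·0.7636 + 0.1·0.2364) ≈ 0.9509
After 'quiet': P(compromised) = 0.4·0.9509 / (0.4·0.9509 + 0.9·0.0491) ≈ 0.8960
After 'alert': P(compromised) = 0.6·0.8960 / (0.6·0.8960 + 0.1·0.1040) ≈ 0.9810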